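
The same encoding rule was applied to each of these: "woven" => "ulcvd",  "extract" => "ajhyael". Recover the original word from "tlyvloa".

theorem

The output letters match the input read backwards, each shifted +7: woven reversed is nevow. The word is reversed, then every letter is shifted forward by 7.
Reversing it on tlyvloa: shift back: t−7=m, l−7=e, y−7=r, v−7=o, l−7=e, o−7=h, a−7=t → meroeht; then reverse → theorem.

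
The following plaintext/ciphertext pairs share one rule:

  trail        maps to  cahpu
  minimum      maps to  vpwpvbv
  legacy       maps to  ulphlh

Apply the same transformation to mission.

Vowels shift forward by 7 and consonants shift forward by 9.
On mission: m(cons)+9=v, i(vowel)+7=p, s(cons)+9=b, s(cons)+9=b, i(vowel)+7=p, o(vowel)+7=v, n(cons)+9=w.

vpbbpvw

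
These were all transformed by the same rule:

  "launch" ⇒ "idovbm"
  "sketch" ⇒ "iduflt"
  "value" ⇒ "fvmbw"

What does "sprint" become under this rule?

The word is reversed, then every letter is shifted forward by 1.
For sprint: reverse → tnirps; then shift: t+1=u, n+1=o, i+1=j, r+1=s, p+1=q, s+1=t.

uojsqt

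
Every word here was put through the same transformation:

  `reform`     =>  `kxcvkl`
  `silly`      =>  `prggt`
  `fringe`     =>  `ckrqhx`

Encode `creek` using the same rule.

nkxxb

r(17)→k(10) and e(4)→x(23) fit y≡5x+3 (mod 26); the inverse of 5 mod 26 is 21. Each letter's alphabet position (a=0..z=25) is mapped through 5·x+3 mod 26 — an affine cipher.
For creek: c(2)→5·2+3≡13=n; r(17)→5·17+3≡10=k; e(4)→5·4+3≡23=x; e(4)→5·4+3≡23=x; k(10)→5·10+3≡1=b (all mod 26).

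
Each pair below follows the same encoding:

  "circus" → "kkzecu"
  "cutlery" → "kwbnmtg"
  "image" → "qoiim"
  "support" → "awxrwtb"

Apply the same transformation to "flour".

Shifts by position in circus: pos 0: c→k (+8), pos 1: i→k (+2), pos 2: r→z (+8), pos 3: c→e (+2) — repeating every 2. It's a Vigenère-style cipher with numeric key [8,2]: position i shifts by key[i mod 2].
On flour: f+8=n, l+2=n, o+8=w, u+2=w, r+8=z.

nnwwz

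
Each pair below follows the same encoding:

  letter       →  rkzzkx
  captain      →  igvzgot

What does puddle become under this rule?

vajjrk

Compare letters: l→r is +6, e→k is +6, t→z is +6 — a constant shift. Every letter moves 6 places later in the alphabet, wrapping around z→a.
Applying it to puddle: p+6=v, u+6=a, d+6=j, d+6=j, l+6=r, e+6=k.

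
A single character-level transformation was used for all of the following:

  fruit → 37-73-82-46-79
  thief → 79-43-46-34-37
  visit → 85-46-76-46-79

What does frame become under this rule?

37-73-22-58-34

f(#6)→37 and r(#18)→73: differences scale by 3, so n = 3·pos + 19. With a=1..z=26, the number is 3·pos + 19.
For frame: f=6→37, r=18→73, a=1→22, m=13→58, e=5→34.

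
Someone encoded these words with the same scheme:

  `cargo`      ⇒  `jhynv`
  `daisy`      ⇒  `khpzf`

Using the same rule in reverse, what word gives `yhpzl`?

Compare letters: c→j is +7, a→h is +7, r→y is +7 — a constant shift. Each letter is shifted forward by 7 in the alphabet (a Caesar shift of +7).
Reversing it on yhpzl: y−7=r, h−7=a, p−7=i, z−7=s, l−7=e.

raise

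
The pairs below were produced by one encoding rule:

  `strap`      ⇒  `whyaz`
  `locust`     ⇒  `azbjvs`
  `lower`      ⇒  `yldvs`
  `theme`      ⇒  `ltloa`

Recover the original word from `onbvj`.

cough

The output letters match the input read backwards, each shifted +7: strap reversed is parts. Read the word backwards and shift each letter +7.
Reversing it on onbvj: shift back: o−7=h, n−7=g, b−7=u, v−7=o, j−7=c → hguoc; then reverse → cough.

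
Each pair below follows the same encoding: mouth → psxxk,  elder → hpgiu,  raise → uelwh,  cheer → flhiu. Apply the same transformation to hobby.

Shifts by position in mouth: pos 0: m→p (+3), pos 1: o→s (+4), pos 2: u→x (+3), pos 3: t→x (+4) — repeating every 2. The shifts repeat in a cycle of length 2: positions 0,1,… shift by +3, +4, then the pattern repeats.
For hobby: h+3=k, o+4=s, b+3=e, b+4=f, y+3=b.

ksefb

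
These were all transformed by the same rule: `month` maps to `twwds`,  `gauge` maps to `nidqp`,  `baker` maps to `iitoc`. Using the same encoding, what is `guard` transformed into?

In month: m→t is +7, o→w is +8, n→w is +9, t→d is +10 — the shift increases by 1 each position. Each letter shifts forward by (position + 7), i.e. 7, 8, 9, … — the shift grows by one for each successive letter.
Applying it to guard: g+7=n, u+8=c, a+9=j, r+10=b, d+11=o.

ncjbo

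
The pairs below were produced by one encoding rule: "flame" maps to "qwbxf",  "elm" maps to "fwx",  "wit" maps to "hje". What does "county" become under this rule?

The shift depends on letter class: consonant f→q is +11, but vowel a→b is +1. The rule splits by letter class: vowels +1, consonants +11.
For county: c(cons)+11=n, o(vowel)+1=p, u(vowel)+1=v, n(cons)+11=y, t(cons)+11=e, y(cons)+11=j.

npvyej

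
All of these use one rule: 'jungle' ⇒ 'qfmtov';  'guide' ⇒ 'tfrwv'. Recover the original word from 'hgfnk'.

stump

Each pair mirrors across the alphabet (j↔q, u↔f, n↔m): positions sum to 25. This is the alphabet-reversal cipher (Atbash): a becomes z, b becomes y, etc.
Reversing it on hgfnk: h↔s, g↔t, f↔u, n↔m, k↔p.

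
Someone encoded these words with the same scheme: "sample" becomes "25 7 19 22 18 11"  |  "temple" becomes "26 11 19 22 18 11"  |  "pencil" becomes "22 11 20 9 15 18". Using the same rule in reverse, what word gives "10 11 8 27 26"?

Each letter is replaced by its alphabet position (a=1..z=26) + 6.
Undoing it on 10 11 8 27 26: 10→(10−6)÷1=4=d, 11→(11−6)÷1=5=e, 8→(8−6)÷1=2=b, 27→(27−6)÷1=21=u, 26→(26−6)÷1=20=t.

debut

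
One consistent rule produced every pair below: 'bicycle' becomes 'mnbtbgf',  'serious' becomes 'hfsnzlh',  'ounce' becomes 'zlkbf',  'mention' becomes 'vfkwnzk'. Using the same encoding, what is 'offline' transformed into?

zuugnkf

Each letter's alphabet position (a=0..z=25) is mapped through 15·x+23 mod 26 — an affine cipher.
Applying it to offline: o(14)→15·14+23≡25=z; f(5)→15·5+23≡20=u; f(5)→15·5+23≡20=u; l(11)→15·11+23≡6=g; i(8)→15·8+23≡13=n; n(13)→15·13+23≡10=k; e(4)→15·4+23≡5=f (all mod 26).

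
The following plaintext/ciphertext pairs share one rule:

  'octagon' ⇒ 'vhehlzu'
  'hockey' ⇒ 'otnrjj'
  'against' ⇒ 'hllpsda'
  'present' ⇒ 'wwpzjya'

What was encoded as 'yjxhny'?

Shifts by position in octagon: pos 0: o→v (+7), pos 1: c→h (+5), pos 2: t→e (+11), pos 3: a→h (+7), pos 4: g→l (+5), pos 5: o→z (+11) — repeating every 3. The shifts repeat in a cycle of length 3: positions 0,1,… shift by +7, +5, +11, then the pattern repeats.
Decoding yjxhny: y−7=r, j−5=e, x−11=m, h−7=a, n−5=i, y−11=n.

remain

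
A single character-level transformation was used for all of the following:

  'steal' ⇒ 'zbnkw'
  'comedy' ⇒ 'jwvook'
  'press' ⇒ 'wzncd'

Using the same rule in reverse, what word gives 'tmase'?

merit

Letter i (0-indexed) is shifted by i+7, so successive shifts are 7, 8, 9, ….
Reversing it on tmase: t−7=m, m−8=e, a−9=r, s−10=i, e−11=t.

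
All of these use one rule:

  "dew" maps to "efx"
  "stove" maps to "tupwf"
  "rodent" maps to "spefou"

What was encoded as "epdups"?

doctor

Compare letters: d→e is +1, e→f is +1, w→x is +1 — a constant shift. Each letter is shifted forward by 1 in the alphabet (a Caesar shift of +1).
Undoing it on epdups: e−1=d, p−1=o, d−1=c, u−1=t, p−1=o, s−1=r.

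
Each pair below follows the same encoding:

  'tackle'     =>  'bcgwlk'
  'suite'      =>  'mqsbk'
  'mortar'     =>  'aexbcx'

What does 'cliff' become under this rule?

t(19)→b(1) and a(0)→c(2) fit y≡15x+2 (mod 26); the inverse of 15 mod 26 is 7. Treating letters as 0–25, the rule is x ↦ 15x + 2 (mod 26).
Applying it to cliff: c(2)→15·2+2≡6=g; l(11)→15·11+2≡11=l; i(8)→15·8+2≡18=s; f(5)→15·5+2≡25=z; f(5)→15·5+2≡25=z (all mod 26).

glszz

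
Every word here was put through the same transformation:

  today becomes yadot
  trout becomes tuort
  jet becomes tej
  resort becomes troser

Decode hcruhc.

church

The output letters match the input read backwards: today reversed is yadot. It's just the letters in reverse order.
Undoing it on hcruhc: then reverse → church.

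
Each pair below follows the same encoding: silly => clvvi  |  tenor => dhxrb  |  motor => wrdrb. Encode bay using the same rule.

The shift depends on letter class: consonant s→c is +10, but vowel i→l is +3. Vowels shift forward by 3 and consonants shift forward by 10.
On bay: b(cons)+10=l, a(vowel)+3=d, y(cons)+10=i.

ldi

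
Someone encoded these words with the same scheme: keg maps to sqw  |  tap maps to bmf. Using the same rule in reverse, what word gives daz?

nor

Read the word backwards and shift each letter +12.
Reversing it on daz: shift back: d−12=r, a−12=o, z−12=n → ron; then reverse → nor.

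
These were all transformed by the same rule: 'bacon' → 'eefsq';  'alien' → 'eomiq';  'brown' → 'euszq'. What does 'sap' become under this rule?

ves

Two shifts are in play — +4 for a/e/i/o/u, +3 for every other letter.
On sap: s(cons)+3=v, a(vowel)+4=e, p(cons)+3=s.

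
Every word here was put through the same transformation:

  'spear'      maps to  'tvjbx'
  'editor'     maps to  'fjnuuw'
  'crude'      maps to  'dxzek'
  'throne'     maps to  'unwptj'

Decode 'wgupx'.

vapor

A repeating key of period 3 is used — shifts +1, +6, +5 over and over.
Reversing it on wgupx: w−1=v, g−6=a, u−5=p, p−1=o, x−6=r.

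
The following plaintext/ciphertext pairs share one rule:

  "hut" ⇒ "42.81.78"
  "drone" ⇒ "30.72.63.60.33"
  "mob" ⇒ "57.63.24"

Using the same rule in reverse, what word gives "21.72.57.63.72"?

With a=1..z=26, the number is 3·pos + 18.
Undoing it on 21.72.57.63.72: 21→(21−18)÷3=1=a, 72→(72−18)÷3=18=r, 57→(57−18)÷3=13=m, 63→(63−18)÷3=15=o, 72→(72−18)÷3=18=r.

armor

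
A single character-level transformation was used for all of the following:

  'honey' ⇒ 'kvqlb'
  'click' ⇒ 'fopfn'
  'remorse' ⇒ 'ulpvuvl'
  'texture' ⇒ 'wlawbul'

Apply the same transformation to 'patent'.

shwlqw

Two shifts are in play — +7 for a/e/i/o/u, +3 for every other letter.
On patent: p(cons)+3=s, a(vowel)+7=h, t(cons)+3=w, e(vowel)+7=l, n(cons)+3=q, t(cons)+3=w.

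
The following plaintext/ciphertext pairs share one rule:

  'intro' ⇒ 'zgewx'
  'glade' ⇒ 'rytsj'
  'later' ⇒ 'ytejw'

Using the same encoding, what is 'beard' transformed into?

kjtws

i(8)→z(25) and n(13)→g(6) fit y≡17x+19 (mod 26); the inverse of 17 mod 26 is 23. This is an affine cipher: with a=0,…,z=25, each position x becomes (17x+19) mod 26.
On beard: b(1)→17·1+19≡10=k; e(4)→17·4+19≡9=j; a(0)→17·0+19≡19=t; r(17)→17·17+19≡22=w; d(3)→17·3+19≡18=s (all mod 26).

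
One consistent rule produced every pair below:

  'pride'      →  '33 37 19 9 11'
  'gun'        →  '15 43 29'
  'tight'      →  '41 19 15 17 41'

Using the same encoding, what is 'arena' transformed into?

p(#16)→33 and r(#18)→37: differences scale by 2, so n = 2·pos + 1. The formula is n = 2×(alphabet index, a=1) + 1.
Applying it to arena: a=1→3, r=18→37, e=5→11, n=14→29, a=1→3.

3 37 11 29 3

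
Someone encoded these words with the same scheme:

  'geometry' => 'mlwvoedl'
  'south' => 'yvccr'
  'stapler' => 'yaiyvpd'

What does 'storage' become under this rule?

In geometry: g→m is +6, e→l is +7, o→w is +8, m→v is +9 — the shift increases by 1 each position. The shift increases by 1 at each position, starting from +6: 6, 7, 8, ….
On storage: s+6=y, t+7=a, o+8=w, r+9=a, a+10=k, g+11=r, e+12=q.

yawakrq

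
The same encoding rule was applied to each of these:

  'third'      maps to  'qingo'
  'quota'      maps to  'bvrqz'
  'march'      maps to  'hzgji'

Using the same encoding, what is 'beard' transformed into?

etzgo

t(19)→q(16) and h(7)→i(8) fit y≡5x+25 (mod 26); the inverse of 5 mod 26 is 21. This is an affine cipher: with a=0,…,z=25, each position x becomes (5x+25) mod 26.
On beard: b(1)→5·1+25≡4=e; e(4)→5·4+25≡19=t; a(0)→5·0+25≡25=z; r(17)→5·17+25≡6=g; d(3)→5·3+25≡14=o (all mod 26).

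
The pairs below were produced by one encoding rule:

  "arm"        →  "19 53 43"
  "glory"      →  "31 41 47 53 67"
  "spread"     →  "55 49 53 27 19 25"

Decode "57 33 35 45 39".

a(#1)→19 and r(#18)→53: differences scale by 2, so n = 2·pos + 17. Each letter becomes 2×(its alphabet position, a=1..z=26) + 17.
Decoding 57 33 35 45 39: 57→(57−17)÷2=20=t, 33→(33−17)÷2=8=h, 35→(35−17)÷2=9=i, 45→(45−17)÷2=14=n, 39→(39−17)÷2=11=k.

think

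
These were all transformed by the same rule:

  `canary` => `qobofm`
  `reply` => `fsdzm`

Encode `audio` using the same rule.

Compare letters: c→q is +14, a→o is +14, n→b is +14 — a constant shift. It's a constant shift of +14 (ROT14).
On audio: a+14=o, u+14=i, d+14=r, i+14=w, o+14=c.

oirwc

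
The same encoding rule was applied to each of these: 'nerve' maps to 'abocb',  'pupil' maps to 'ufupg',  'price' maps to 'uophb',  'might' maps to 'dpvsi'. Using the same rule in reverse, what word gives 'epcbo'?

diver

n(13)→a(0) and e(4)→b(1) fit y≡23x+13 (mod 26); the inverse of 23 mod 26 is 17. This is an affine cipher: with a=0,…,z=25, each position x becomes (23x+13) mod 26.
Decoding epcbo: e(4)→17·(4−13)≡3=d; p(15)→17·(15−13)≡8=i; c(2)→17·(2−13)≡21=v; b(1)→17·(1−13)≡4=e; o(14)→17·(14−13)≡17=r (all mod 26).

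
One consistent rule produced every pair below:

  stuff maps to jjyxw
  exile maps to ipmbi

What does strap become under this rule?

Read the word backwards and shift each letter +4.
Applying it to strap: reverse → parts; then shift: p+4=t, a+4=e, r+4=v, t+4=x, s+4=w.

tevxw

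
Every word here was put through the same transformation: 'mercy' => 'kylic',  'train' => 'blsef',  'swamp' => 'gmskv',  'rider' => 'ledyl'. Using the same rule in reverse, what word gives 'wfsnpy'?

unable

m(12)→k(10) and e(4)→y(24) fit y≡21x+18 (mod 26); the inverse of 21 mod 26 is 5. Treating letters as 0–25, the rule is x ↦ 21x + 18 (mod 26).
Reversing it on wfsnpy: w(22)→5·(22−18)≡20=u; f(5)→5·(5−18)≡13=n; s(18)→5·(18−18)≡0=a; n(13)→5·(13−18)≡1=b; p(15)→5·(15−18)≡11=l; y(24)→5·(24−18)≡4=e (all mod 26).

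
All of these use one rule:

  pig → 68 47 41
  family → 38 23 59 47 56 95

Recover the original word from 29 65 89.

cow

p(#16)→68 and i(#9)→47: differences scale by 3, so n = 3·pos + 20. The formula is n = 3×(alphabet index, a=1) + 20.
Undoing it on 29 65 89: 29→(29−20)÷3=3=c, 65→(65−20)÷3=15=o, 89→(89−20)÷3=23=w.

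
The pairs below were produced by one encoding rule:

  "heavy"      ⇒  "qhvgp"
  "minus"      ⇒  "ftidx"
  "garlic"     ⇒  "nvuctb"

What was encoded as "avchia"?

talent

h(7)→q(16) and e(4)→h(7) fit y≡3x+21 (mod 26); the inverse of 3 mod 26 is 9. Treating letters as 0–25, the rule is x ↦ 3x + 21 (mod 26).
Decoding avchia: a(0)→9·(0−21)≡19=t; v(21)→9·(21−21)≡0=a; c(2)→9·(2−21)≡11=l; h(7)→9·(7−21)≡4=e; i(8)→9·(8−21)≡13=n; a(0)→9·(0−21)≡19=t (all mod 26).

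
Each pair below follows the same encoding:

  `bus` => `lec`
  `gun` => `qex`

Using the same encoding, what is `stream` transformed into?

cdbokw

Compare letters: b→l is +10, u→e is +10, s→c is +10 — a constant shift. It's a constant shift of +10 (ROT10).
On stream: s+10=c, t+10=d, r+10=b, e+10=o, a+10=k, m+10=w.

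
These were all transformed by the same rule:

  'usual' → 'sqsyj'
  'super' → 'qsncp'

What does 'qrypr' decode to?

Compare letters: u→s is +24, s→q is +24, u→s is +24 — a constant shift. This is a Caesar cipher with shift 24.
Undoing it on qrypr: q−24=s, r−24=t, y−24=a, p−24=r, r−24=t.

start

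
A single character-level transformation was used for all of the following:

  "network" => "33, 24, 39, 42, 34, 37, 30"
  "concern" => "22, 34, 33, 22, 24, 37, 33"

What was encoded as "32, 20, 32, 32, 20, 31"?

Each letter is replaced by its alphabet position (a=1..z=26) + 19.
Reversing it on 32, 20, 32, 32, 20, 31: 32→(32−19)÷1=13=m, 20→(20−19)÷1=1=a, 32→(32−19)÷1=13=m, 32→(32−19)÷1=13=m, 20→(20−19)÷1=1=a, 31→(31−19)÷1=12=l.

mammal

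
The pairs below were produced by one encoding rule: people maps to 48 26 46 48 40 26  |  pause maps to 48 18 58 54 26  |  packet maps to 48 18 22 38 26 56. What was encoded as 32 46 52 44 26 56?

hornet

Each letter becomes 2×(its alphabet position, a=1..z=26) + 16.
Reversing it on 32 46 52 44 26 56: 32→(32−16)÷2=8=h, 46→(46−16)÷2=15=o, 52→(52−16)÷2=18=r, 44→(44−16)÷2=14=n, 26→(26−16)÷2=5=e, 56→(56−16)÷2=20=t.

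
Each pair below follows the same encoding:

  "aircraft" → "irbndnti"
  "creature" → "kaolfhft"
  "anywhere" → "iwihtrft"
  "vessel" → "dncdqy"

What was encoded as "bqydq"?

In aircraft: a→i is +8, i→r is +9, r→b is +10, c→n is +11 — the shift increases by 1 each position. The shift increases by 1 at each position, starting from +8: 8, 9, 10, ….
Undoing it on bqydq: b−8=t, q−9=h, y−10=o, d−11=s, q−12=e.

those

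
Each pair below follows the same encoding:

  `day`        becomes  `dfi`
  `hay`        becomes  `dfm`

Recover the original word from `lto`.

The output letters match the input read backwards, each shifted +5: day reversed is yad. Two steps: reverse the string, then apply a Caesar shift of +5.
Reversing it on lto: shift back: l−5=g, t−5=o, o−5=j → goj; then reverse → jog.

jog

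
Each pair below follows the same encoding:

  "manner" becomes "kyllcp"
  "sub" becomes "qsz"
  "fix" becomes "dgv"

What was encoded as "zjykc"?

Compare letters: m→k is +24, a→y is +24, n→l is +24 — a constant shift. Each letter is shifted forward by 24 in the alphabet (a Caesar shift of +24).
Undoing it on zjykc: z−24=b, j−24=l, y−24=a, k−24=m, c−24=e.

blame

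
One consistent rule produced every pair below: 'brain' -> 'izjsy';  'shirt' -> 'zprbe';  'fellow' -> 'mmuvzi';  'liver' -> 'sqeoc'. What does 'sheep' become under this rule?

zpnoa

The shift increases by 1 at each position, starting from +7: 7, 8, 9, ….
For sheep: s+7=z, h+8=p, e+9=n, e+10=o, p+11=a.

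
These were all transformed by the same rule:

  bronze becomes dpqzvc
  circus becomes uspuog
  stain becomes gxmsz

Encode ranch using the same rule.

pmzub

This is an affine cipher: with a=0,…,z=25, each position x becomes (17x+12) mod 26.
Applying it to ranch: r(17)→17·17+12≡15=p; a(0)→17·0+12≡12=m; n(13)→17·13+12≡25=z; c(2)→17·2+12≡20=u; h(7)→17·7+12≡1=b (all mod 26).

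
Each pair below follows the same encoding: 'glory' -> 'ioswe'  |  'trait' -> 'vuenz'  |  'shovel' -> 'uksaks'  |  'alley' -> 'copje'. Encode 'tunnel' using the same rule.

vxrsks

In glory: g→i is +2, l→o is +3, o→s is +4, r→w is +5 — the shift increases by 1 each position. Each letter shifts forward by (position + 2), i.e. 2, 3, 4, … — the shift grows by one for each successive letter.
Applying it to tunnel: t+2=v, u+3=x, n+4=r, n+5=s, e+6=k, l+7=s.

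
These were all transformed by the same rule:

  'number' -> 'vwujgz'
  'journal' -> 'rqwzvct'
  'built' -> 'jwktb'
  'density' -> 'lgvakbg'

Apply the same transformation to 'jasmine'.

The shift depends on letter class: consonant n→v is +8, but vowel u→w is +2. The rule splits by letter class: vowels +2, consonants +8.
On jasmine: j(cons)+8=r, a(vowel)+2=c, s(cons)+8=a, m(cons)+8=u, i(vowel)+2=k, n(cons)+8=v, e(vowel)+2=g.

rcaukvg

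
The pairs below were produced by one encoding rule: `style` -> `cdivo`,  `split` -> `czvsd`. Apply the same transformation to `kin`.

It's a constant shift of +10 (ROT10).
Applying it to kin: k+10=u, i+10=s, n+10=x.

usx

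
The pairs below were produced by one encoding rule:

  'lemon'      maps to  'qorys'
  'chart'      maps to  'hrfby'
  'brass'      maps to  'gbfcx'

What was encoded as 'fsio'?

aide

Shifts by position in lemon: pos 0: l→q (+5), pos 1: e→o (+10), pos 2: m→r (+5), pos 3: o→y (+10) — repeating every 2. The shifts repeat in a cycle of length 2: positions 0,1,… shift by +5, +10, then the pattern repeats.
Reversing it on fsio: f−5=a, s−10=i, i−5=d, o−10=e.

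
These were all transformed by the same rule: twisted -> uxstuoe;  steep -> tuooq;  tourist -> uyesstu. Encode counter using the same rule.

dyeouos

The rule splits by letter class: vowels +10, consonants +1.
For counter: c(cons)+1=d, o(vowel)+10=y, u(vowel)+10=e, n(cons)+1=o, t(cons)+1=u, e(vowel)+10=o, r(cons)+1=s.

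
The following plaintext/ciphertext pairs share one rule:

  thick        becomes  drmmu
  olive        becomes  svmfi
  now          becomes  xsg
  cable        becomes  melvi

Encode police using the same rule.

The shift depends on letter class: consonant t→d is +10, but vowel i→m is +4. The rule splits by letter class: vowels +4, consonants +10.
On police: p(cons)+10=z, o(vowel)+4=s, l(cons)+10=v, i(vowel)+4=m, c(cons)+10=m, e(vowel)+4=i.

zsvmmi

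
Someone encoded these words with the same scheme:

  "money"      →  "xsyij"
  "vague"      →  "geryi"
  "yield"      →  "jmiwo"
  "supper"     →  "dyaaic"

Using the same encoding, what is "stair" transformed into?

deemc

The shift depends on letter class: consonant m→x is +11, but vowel o→s is +4. Vowels shift forward by 4 and consonants shift forward by 11.
For stair: s(cons)+11=d, t(cons)+11=e, a(vowel)+4=e, i(vowel)+4=m, r(cons)+11=c.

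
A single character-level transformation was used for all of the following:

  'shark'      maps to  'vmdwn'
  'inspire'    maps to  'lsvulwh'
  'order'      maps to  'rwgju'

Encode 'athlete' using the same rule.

It's a Vigenère-style cipher with numeric key [3,5]: position i shifts by key[i mod 2].
Applying it to athlete: a+3=d, t+5=y, h+3=k, l+5=q, e+3=h, t+5=y, e+3=h.

dykqhyh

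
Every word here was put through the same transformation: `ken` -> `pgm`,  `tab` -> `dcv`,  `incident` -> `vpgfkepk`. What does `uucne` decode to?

The output letters match the input read backwards, each shifted +2: ken reversed is nek. Read the word backwards and shift each letter +2.
Decoding uucne: shift back: u−2=s, u−2=s, c−2=a, n−2=l, e−2=c → ssalc; then reverse → class.

class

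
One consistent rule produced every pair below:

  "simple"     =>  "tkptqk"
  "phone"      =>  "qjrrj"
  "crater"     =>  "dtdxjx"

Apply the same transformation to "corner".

dqurjx

In simple: s→t is +1, i→k is +2, m→p is +3, p→t is +4 — the shift increases by 1 each position. Letter i (0-indexed) is shifted by i+1, so successive shifts are 1, 2, 3, ….
On corner: c+1=d, o+2=q, r+3=u, n+4=r, e+5=j, r+6=x.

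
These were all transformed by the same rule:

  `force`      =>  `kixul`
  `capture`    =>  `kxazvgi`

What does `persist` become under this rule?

zyoyxkv

Two steps: reverse the string, then apply a Caesar shift of +6.
For persist: reverse → tsisrep; then shift: t+6=z, s+6=y, i+6=o, s+6=y, r+6=x, e+6=k, p+6=v.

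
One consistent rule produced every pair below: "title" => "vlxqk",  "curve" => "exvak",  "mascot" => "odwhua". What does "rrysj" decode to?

In title: t→v is +2, i→l is +3, t→x is +4, l→q is +5 — the shift increases by 1 each position. Each letter shifts forward by (position + 2), i.e. 2, 3, 4, … — the shift grows by one for each successive letter.
Undoing it on rrysj: r−2=p, r−3=o, y−4=u, s−5=n, j−6=d.

pound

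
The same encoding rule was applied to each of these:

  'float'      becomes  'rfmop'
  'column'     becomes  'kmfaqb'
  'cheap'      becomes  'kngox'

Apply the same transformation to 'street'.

eptggp

Treating letters as 0–25, the rule is x ↦ 11x + 14 (mod 26).
For street: s(18)→11·18+14≡4=e; t(19)→11·19+14≡15=p; r(17)→11·17+14≡19=t; e(4)→11·4+14≡6=g; e(4)→11·4+14≡6=g; t(19)→11·19+14≡15=p (all mod 26).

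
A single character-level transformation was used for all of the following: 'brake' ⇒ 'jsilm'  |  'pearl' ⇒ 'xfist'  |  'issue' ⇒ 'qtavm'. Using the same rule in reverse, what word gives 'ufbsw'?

metro

Shifts by position in brake: pos 0: b→j (+8), pos 1: r→s (+1), pos 2: a→i (+8), pos 3: k→l (+1) — repeating every 2. It's a Vigenère-style cipher with numeric key [8,1]: position i shifts by key[i mod 2].
Decoding ufbsw: u−8=m, f−1=e, b−8=t, s−1=r, w−8=o.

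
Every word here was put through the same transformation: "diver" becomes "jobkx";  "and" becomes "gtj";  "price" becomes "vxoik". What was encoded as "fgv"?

zap

Each letter is shifted forward by 6 in the alphabet (a Caesar shift of +6).
Reversing it on fgv: f−6=z, g−6=a, v−6=p.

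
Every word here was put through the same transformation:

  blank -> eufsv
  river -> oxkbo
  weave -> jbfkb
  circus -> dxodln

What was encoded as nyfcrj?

b(1)→e(4) and l(11)→u(20) fit y≡25x+5 (mod 26); the inverse of 25 mod 26 is 25. This is an affine cipher: with a=0,…,z=25, each position x becomes (25x+5) mod 26.
Undoing it on nyfcrj: n(13)→25·(13−5)≡18=s; y(24)→25·(24−5)≡7=h; f(5)→25·(5−5)≡0=a; c(2)→25·(2−5)≡3=d; r(17)→25·(17−5)≡14=o; j(9)→25·(9−5)≡22=w (all mod 26).

shadow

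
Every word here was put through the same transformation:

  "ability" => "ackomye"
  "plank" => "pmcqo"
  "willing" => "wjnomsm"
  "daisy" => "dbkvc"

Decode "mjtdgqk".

In ability: a→a is +0, b→c is +1, i→k is +2, l→o is +3 — the shift increases by 1 each position. Letter i (0-indexed) is shifted by i+0, so successive shifts are 0, 1, 2, ….
Reversing it on mjtdgqk: m−0=m, j−1=i, t−2=r, d−3=a, g−4=c, q−5=l, k−6=e.

miracle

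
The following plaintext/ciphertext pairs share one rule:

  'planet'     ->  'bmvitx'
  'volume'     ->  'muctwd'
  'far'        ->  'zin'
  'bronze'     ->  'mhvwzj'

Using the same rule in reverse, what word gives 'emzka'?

screw

The output letters match the input read backwards, each shifted +8: planet reversed is tenalp. Read the word backwards and shift each letter +8.
Reversing it on emzka: shift back: e−8=w, m−8=e, z−8=r, k−8=c, a−8=s → wercs; then reverse → screw.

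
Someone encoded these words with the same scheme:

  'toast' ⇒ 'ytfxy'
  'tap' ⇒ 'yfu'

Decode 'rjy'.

met

Every letter moves 5 places later in the alphabet, wrapping around z→a.
Undoing it on rjy: r−5=m, j−5=e, y−5=t.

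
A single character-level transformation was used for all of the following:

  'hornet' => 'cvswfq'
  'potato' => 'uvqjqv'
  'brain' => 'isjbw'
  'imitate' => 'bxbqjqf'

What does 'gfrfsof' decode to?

h(7)→c(2) and o(14)→v(21) fit y≡25x+9 (mod 26); the inverse of 25 mod 26 is 25. Each letter's alphabet position (a=0..z=25) is mapped through 25·x+9 mod 26 — an affine cipher.
Undoing it on gfrfsof: g(6)→25·(6−9)≡3=d; f(5)→25·(5−9)≡4=e; r(17)→25·(17−9)≡18=s; f(5)→25·(5−9)≡4=e; s(18)→25·(18−9)≡17=r; o(14)→25·(14−9)≡21=v; f(5)→25·(5−9)≡4=e (all mod 26).

deserve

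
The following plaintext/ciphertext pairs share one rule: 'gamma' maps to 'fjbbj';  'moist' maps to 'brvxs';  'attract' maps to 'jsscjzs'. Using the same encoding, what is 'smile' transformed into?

xbvgp

g(6)→f(5) and a(0)→j(9) fit y≡21x+9 (mod 26); the inverse of 21 mod 26 is 5. Treating letters as 0–25, the rule is x ↦ 21x + 9 (mod 26).
Applying it to smile: s(18)→21·18+9≡23=x; m(12)→21·12+9≡1=b; i(8)→21·8+9≡21=v; l(11)→21·11+9≡6=g; e(4)→21·4+9≡15=p (all mod 26).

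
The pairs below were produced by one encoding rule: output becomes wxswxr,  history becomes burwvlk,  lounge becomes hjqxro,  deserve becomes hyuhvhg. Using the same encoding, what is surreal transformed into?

The output letters match the input read backwards, each shifted +3: output reversed is tuptuo. Two steps: reverse the string, then apply a Caesar shift of +3.
Applying it to surreal: reverse → laerrus; then shift: l+3=o, a+3=d, e+3=h, r+3=u, r+3=u, u+3=x, s+3=v.

odhuuxv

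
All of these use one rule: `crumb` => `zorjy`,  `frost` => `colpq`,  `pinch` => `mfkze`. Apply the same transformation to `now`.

Compare letters: c→z is +23, r→o is +23, u→r is +23 — a constant shift. It's a constant shift of +23 (ROT23).
Applying it to now: n+23=k, o+23=l, w+23=t.

klt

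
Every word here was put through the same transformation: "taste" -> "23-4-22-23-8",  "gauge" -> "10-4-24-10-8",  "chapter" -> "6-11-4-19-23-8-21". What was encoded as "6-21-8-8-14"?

t is letter #20 and maps to 23: an offset of 3. The number is (letter's place in the alphabet, a=1) + 3.
Reversing it on 6-21-8-8-14: 6→(6−3)÷1=3=c, 21→(21−3)÷1=18=r, 8→(8−3)÷1=5=e, 8→(8−3)÷1=5=e, 14→(14−3)÷1=11=k.

creek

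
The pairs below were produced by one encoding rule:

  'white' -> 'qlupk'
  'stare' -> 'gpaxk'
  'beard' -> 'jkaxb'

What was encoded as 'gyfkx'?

Each letter's alphabet position (a=0..z=25) is mapped through 9·x+0 mod 26 — an affine cipher.
Decoding gyfkx: g(6)→3·(6−0)≡18=s; y(24)→3·(24−0)≡20=u; f(5)→3·(5−0)≡15=p; k(10)→3·(10−0)≡4=e; x(23)→3·(23−0)≡17=r (all mod 26).

super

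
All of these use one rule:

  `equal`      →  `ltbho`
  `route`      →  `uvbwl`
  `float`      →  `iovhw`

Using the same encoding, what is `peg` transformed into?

slj

The shift depends on letter class: consonant q→t is +3, but vowel e→l is +7. Vowels shift forward by 7 and consonants shift forward by 3.
For peg: p(cons)+3=s, e(vowel)+7=l, g(cons)+3=j.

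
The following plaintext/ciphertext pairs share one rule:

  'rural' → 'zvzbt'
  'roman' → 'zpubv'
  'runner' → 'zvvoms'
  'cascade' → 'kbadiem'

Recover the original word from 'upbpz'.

motor

A repeating key of period 2 is used — shifts +8, +1 over and over.
Reversing it on upbpz: u−8=m, p−1=o, b−8=t, p−1=o, z−8=r.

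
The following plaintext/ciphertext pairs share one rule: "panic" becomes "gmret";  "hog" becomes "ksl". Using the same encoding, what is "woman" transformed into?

The output letters match the input read backwards, each shifted +4: panic reversed is cinap. Read the word backwards and shift each letter +4.
For woman: reverse → namow; then shift: n+4=r, a+4=e, m+4=q, o+4=s, w+4=a.

reqsa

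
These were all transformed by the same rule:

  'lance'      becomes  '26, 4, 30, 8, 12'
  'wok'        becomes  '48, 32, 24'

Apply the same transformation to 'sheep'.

40, 18, 12, 12, 34

With a=1..z=26, the number is 2·pos + 2.
For sheep: s=19→40, h=8→18, e=5→12, e=5→12, p=16→34.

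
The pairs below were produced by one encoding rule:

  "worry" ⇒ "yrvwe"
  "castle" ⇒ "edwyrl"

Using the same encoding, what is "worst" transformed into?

In worry: w→y is +2, o→r is +3, r→v is +4, r→w is +5 — the shift increases by 1 each position. Letter i (0-indexed) is shifted by i+2, so successive shifts are 2, 3, 4, ….
Applying it to worst: w+2=y, o+3=r, r+4=v, s+5=x, t+6=z.

yrvxz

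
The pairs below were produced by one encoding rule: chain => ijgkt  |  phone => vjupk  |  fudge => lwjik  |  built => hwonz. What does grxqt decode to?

It's a Vigenère-style cipher with numeric key [6,2]: position i shifts by key[i mod 2].
Reversing it on grxqt: g−6=a, r−2=p, x−6=r, q−2=o, t−6=n.

apron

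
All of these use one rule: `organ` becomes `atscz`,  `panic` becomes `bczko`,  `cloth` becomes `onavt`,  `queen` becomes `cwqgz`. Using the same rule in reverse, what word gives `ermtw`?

spark

Shifts by position in organ: pos 0: o→a (+12), pos 1: r→t (+2), pos 2: g→s (+12), pos 3: a→c (+2) — repeating every 2. A repeating key of period 2 is used — shifts +12, +2 over and over.
Undoing it on ermtw: e−12=s, r−2=p, m−12=a, t−2=r, w−12=k.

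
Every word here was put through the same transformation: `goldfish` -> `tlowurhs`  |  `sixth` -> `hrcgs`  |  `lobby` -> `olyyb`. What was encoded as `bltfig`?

Each pair mirrors across the alphabet (g↔t, o↔l, l↔o): positions sum to 25. Each letter is replaced by its mirror in the alphabet: a↔z, b↔y, c↔x, and so on (the Atbash cipher).
Decoding bltfig: b↔y, l↔o, t↔g, f↔u, i↔r, g↔t.

yogurt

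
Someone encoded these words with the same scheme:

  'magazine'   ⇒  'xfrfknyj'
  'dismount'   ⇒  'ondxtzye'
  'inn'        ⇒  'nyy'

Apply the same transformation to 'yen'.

jjy

The shift depends on letter class: consonant m→x is +11, but vowel a→f is +5. Vowels shift forward by 5 and consonants shift forward by 11.
Applying it to yen: y(cons)+11=j, e(vowel)+5=j, n(cons)+11=y.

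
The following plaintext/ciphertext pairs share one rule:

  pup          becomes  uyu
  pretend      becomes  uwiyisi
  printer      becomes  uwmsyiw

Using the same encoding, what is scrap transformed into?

Two shifts are in play — +4 for a/e/i/o/u, +5 for every other letter.
For scrap: s(cons)+5=x, c(cons)+5=h, r(cons)+5=w, a(vowel)+4=e, p(cons)+5=u.

xhweu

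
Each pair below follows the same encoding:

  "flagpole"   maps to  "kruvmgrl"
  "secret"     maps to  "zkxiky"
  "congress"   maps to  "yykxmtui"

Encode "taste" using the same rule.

The output letters match the input read backwards, each shifted +6: flagpole reversed is elopgalf. The word is reversed, then every letter is shifted forward by 6.
For taste: reverse → etsat; then shift: e+6=k, t+6=z, s+6=y, a+6=g, t+6=z.

kzygz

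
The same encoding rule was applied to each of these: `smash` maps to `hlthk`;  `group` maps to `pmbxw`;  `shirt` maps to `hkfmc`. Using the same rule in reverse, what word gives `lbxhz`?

s(18)→h(7) and m(12)→l(11) fit y≡21x+19 (mod 26); the inverse of 21 mod 26 is 5. This is an affine cipher: with a=0,…,z=25, each position x becomes (21x+19) mod 26.
Undoing it on lbxhz: l(11)→5·(11−19)≡12=m; b(1)→5·(1−19)≡14=o; x(23)→5·(23−19)≡20=u; h(7)→5·(7−19)≡18=s; z(25)→5·(25−19)≡4=e (all mod 26).

mouse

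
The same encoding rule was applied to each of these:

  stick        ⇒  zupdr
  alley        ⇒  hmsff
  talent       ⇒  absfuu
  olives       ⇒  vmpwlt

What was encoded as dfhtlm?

A repeating key of period 2 is used — shifts +7, +1 over and over.
Undoing it on dfhtlm: d−7=w, f−1=e, h−7=a, t−1=s, l−7=e, m−1=l.

weasel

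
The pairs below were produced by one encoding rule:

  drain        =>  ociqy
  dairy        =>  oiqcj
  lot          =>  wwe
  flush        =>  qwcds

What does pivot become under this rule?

aqgwe

The shift depends on letter class: consonant d→o is +11, but vowel a→i is +8. Vowels shift forward by 8 and consonants shift forward by 11.
On pivot: p(cons)+11=a, i(vowel)+8=q, v(cons)+11=g, o(vowel)+8=w, t(cons)+11=e.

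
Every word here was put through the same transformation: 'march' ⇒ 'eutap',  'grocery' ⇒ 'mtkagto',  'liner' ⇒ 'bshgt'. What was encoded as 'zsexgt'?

m(12)→e(4) and a(0)→u(20) fit y≡3x+20 (mod 26); the inverse of 3 mod 26 is 9. This is an affine cipher: with a=0,…,z=25, each position x becomes (3x+20) mod 26.
Reversing it on zsexgt: z(25)→9·(25−20)≡19=t; s(18)→9·(18−20)≡8=i; e(4)→9·(4−20)≡12=m; x(23)→9·(23−20)≡1=b; g(6)→9·(6−20)≡4=e; t(19)→9·(19−20)≡17=r (all mod 26).

timber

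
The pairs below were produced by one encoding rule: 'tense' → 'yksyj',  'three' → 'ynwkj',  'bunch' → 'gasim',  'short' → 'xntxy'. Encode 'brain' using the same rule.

gxfos

The shifts repeat in a cycle of length 2: positions 0,1,… shift by +5, +6, then the pattern repeats.
Applying it to brain: b+5=g, r+6=x, a+5=f, i+6=o, n+5=s.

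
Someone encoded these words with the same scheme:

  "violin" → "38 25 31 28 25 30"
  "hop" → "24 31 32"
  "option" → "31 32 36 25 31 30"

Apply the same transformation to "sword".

v is letter #22 and maps to 38: an offset of 16. The number is (letter's place in the alphabet, a=1) + 16.
Applying it to sword: s=19→35, w=23→39, o=15→31, r=18→34, d=4→20.

35 39 31 34 20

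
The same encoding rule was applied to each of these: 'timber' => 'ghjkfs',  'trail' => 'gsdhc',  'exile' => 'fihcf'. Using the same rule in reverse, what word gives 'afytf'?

hedge

t(19)→g(6) and i(8)→h(7) fit y≡7x+3 (mod 26); the inverse of 7 mod 26 is 15. Treating letters as 0–25, the rule is x ↦ 7x + 3 (mod 26).
Reversing it on afytf: a(0)→15·(0−3)≡7=h; f(5)→15·(5−3)≡4=e; y(24)→15·(24−3)≡3=d; t(19)→15·(19−3)≡6=g; f(5)→15·(5−3)≡4=e (all mod 26).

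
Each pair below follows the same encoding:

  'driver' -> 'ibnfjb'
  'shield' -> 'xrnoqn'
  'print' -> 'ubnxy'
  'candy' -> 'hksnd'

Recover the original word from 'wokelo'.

A repeating key of period 2 is used — shifts +5, +10 over and over.
Undoing it on wokelo: w−5=r, o−10=e, k−5=f, e−10=u, l−5=g, o−10=e.

refuge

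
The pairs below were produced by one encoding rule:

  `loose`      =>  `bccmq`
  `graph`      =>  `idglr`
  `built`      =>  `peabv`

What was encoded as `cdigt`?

organ

l(11)→b(1) and o(14)→c(2) fit y≡9x+6 (mod 26); the inverse of 9 mod 26 is 3. Each letter's alphabet position (a=0..z=25) is mapped through 9·x+6 mod 26 — an affine cipher.
Decoding cdigt: c(2)→3·(2−6)≡14=o; d(3)→3·(3−6)≡17=r; i(8)→3·(8−6)≡6=g; g(6)→3·(6−6)≡0=a; t(19)→3·(19−6)≡13=n (all mod 26).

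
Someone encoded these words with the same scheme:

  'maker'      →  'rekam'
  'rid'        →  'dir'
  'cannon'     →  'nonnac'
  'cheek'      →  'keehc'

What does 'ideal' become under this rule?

laedi

The word is simply reversed.
For ideal: reverse → laedi.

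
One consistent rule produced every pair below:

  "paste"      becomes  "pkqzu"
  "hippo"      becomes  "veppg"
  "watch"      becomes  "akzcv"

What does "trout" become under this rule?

p(15)→p(15) and a(0)→k(10) fit y≡9x+10 (mod 26); the inverse of 9 mod 26 is 3. Each letter's alphabet position (a=0..z=25) is mapped through 9·x+10 mod 26 — an affine cipher.
For trout: t(19)→9·19+10≡25=z; r(17)→9·17+10≡7=h; o(14)→9·14+10≡6=g; u(20)→9·20+10≡8=i; t(19)→9·19+10≡25=z (all mod 26).

zhgiz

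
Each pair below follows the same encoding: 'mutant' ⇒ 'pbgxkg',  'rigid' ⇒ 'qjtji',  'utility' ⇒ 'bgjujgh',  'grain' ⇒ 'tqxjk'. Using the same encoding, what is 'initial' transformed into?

jkjgjxu

m(12)→p(15) and u(20)→b(1) fit y≡21x+23 (mod 26); the inverse of 21 mod 26 is 5. This is an affine cipher: with a=0,…,z=25, each position x becomes (21x+23) mod 26.
On initial: i(8)→21·8+23≡9=j; n(13)→21·13+23≡10=k; i(8)→21·8+23≡9=j; t(19)→21·19+23≡6=g; i(8)→21·8+23≡9=j; a(0)→21·0+23≡23=x; l(11)→21·11+23≡20=u (all mod 26).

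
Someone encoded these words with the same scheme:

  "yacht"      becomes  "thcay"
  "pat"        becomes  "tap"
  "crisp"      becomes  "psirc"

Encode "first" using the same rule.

The word is simply reversed.
For first: reverse → tsrif.

tsrif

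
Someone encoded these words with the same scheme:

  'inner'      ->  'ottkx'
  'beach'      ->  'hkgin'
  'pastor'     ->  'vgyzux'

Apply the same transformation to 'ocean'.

uikgt

Compare letters: i→o is +6, n→t is +6, n→t is +6 — a constant shift. It's a constant shift of +6 (ROT6).
For ocean: o+6=u, c+6=i, e+6=k, a+6=g, n+6=t.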